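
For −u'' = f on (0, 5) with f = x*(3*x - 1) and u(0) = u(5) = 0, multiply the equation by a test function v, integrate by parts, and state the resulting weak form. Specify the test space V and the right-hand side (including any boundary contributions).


V = H^1_0(0, 5) (so v(0) = v(5) = 0); weak form: ∫_0^5 u'v' dx = ∫_0^5 (x*(3*x - 1)) v dx for all v ∈ V.

Multiply both sides by a test function v and integrate from 0 to 5:
  ∫_0^5 −u''(x) v(x) dx = ∫_0^5 f(x) v(x) dx.
Integrate the LHS by parts once:
  ∫_0^5 −u'' v dx = −[u'(x) v(x)]_0^5 + ∫_0^5 u'(x) v'(x) dx.
Thus ∫_0^5 u'(x) v'(x) dx = ∫_0^5 f(x) v(x) dx + [u'(x) v(x)]_0^5.
Choose V so that boundary terms are either known or forced to vanish.
u is Dirichlet: u(0) = u(5) = 0. Let V = H^1_0(0, 5); then v(0) = v(5) = 0, and [u' v]_0^5 = 0.
Weak formulation: find u (satisfying any essential BC) such that ∫_0^5 u'(x) v'(x) dx = ∫_0^5 f v dx for all v ∈ V.
Substituting f(x) = x*(3*x - 1), the right-hand side is ∫_0^5 (x*(3*x - 1)) v dx.


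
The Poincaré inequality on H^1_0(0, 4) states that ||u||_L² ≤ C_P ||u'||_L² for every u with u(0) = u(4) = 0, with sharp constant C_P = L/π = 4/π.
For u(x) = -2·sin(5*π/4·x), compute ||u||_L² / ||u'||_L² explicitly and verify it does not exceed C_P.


||u||_L² / ||u'||_L² = 4/(5*π) < C_P = 4/π.

u(x) = -2·sin(5*π/4·x), so u'(x) = -5*π*cos(5*π*x/4)/2.
Writing u(x) = A·sin(kπx/L) with A = -2 and k = 5, use ∫_0^L sin²(kπx/L) dx = L/2 and ∫_0^L cos²(kπx/L) dx = L/2.
u² = 4·sin²(5*π/4·x) and (u')² = 25*π^2/4·cos²(5*π/4·x), and each of sin², cos² integrates to L/2 = 2 over (0, 4).
∫_0^4 u² dx = 8, so ||u||_L² = 2*sqrt(2).
∫_0^4 (u')² dx = 25*π^2/2, so ||u'||_L² = 5*sqrt(2)*π/2.
Ratio ||u||_L² / ||u'||_L² = 4/(5*π).
Sharp Poincaré constant on H^1_0(0, 4) is C_P = L/π = 4/π, achieved by sin(π/4·x).
This is the k = 5 harmonic; the ratio L/(kπ) is strictly less than C_P = L/π, consistent with the sharp inequality ||u||_L² ≤ C_P ||u'||_L².


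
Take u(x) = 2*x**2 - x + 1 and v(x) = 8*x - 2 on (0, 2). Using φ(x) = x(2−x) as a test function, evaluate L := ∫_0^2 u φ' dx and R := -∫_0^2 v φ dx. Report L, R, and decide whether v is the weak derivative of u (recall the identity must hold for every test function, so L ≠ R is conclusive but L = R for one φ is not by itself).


LHS = -4, RHS = -8. No, v is not the weak derivative of u.

u(x) = 2*x**2 - x + 1, classical derivative u'(x) = 4*x - 1.
φ(x) = x(2−x), so φ'(x) = 2 - 2*x.
Note φ(0) = φ(2) = 0, so the boundary term u·φ vanishes.
LHS = ∫_0^2 u(x) φ'(x) dx = ∫_0^2 (-4*x^3 + 6*x^2 - 4*x + 2) dx. Term by term:
  ∫_0^2 -4*x^3 dx = -16;  ∫_0^2 6*x^2 dx = 16;  ∫_0^2 -4*x dx = -8;
  ∫_0^2 2 dx = 4.
Sum: -16 + 16 − 8 + 4 = -4.
So LHS = -4.
∫_0^2 v(x) φ(x) dx = ∫_0^2 (-8*x^3 + 18*x^2 - 4*x) dx. Term by term:
  ∫_0^2 -8*x^3 dx = -32;  ∫_0^2 18*x^2 dx = 48;  ∫_0^2 -4*x dx = -8.
Sum: -32 + 48 − 8 = 8.
So RHS = -∫_0^2 v(x) φ(x) dx = -8.
LHS − RHS = 4 ≠ 0, so the identity fails.
(For a valid weak derivative the identity must hold for EVERY test function, in particular this one. The failure shows v is NOT the weak derivative of u.)
Correct weak derivative would be u'(x) = 4*x - 1.


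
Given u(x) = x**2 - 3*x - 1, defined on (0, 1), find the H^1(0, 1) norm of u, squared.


||u||_{H^1}^2 = 281/30

The H^1 norm (squared) on an interval (0, L) is
  ||u||_{H^1}^2 = ∫_0^L u(x)^2 dx + ∫_0^L u'(x)^2 dx.
Compute u'(x) = 2*x - 3.
Then u(x)^2 = x**4 - 6*x**3 + 7*x**2 + 6*x + 1 and u'(x)^2 = 4*x**2 - 12*x + 9.
Integrate each monomial from 0 to 1 using ∫_0^1 c·x^n dx = c·1^(n+1)/(n+1):
  ∫_0^1 u(x)^2 dx = ∫_0^1 (x^4 - 6*x^3 + 7*x^2 + 6*x + 1) dx. Term by term:
    ∫_0^1 x^4 dx = 1/5;  ∫_0^1 -6*x^3 dx = -3/2;  ∫_0^1 7*x^2 dx = 7/3;
    ∫_0^1 6*x dx = 3;  ∫_0^1 1 dx = 1.
  Sum: 1/5 − 3/2 + 7/3 + 3 + 1 = 151/30.
  ∫_0^1 u'(x)^2 dx = ∫_0^1 (4*x^2 - 12*x + 9) dx. Term by term:
    ∫_0^1 4*x^2 dx = 4/3;  ∫_0^1 -12*x dx = -6;  ∫_0^1 9 dx = 9.
  Sum: 4/3 − 6 + 9 = 13/3.
Adding: ||u||_{H^1}^2 = 151/30 + 13/3 = 281/30.


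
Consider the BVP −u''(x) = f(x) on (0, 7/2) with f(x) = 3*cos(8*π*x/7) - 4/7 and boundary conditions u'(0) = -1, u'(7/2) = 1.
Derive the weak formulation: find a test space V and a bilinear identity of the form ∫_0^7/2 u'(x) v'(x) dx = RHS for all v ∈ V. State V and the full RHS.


V = H^1(0, 7/2) (v unrestricted at boundary; u is determined up to an additive constant); weak form: ∫_0^7/2 u'v' dx = ∫_0^7/2 (3*cos(8*π*x/7) - 4/7) v dx + v(7/2) + v(0) for all v ∈ V.

Multiply both sides by a test function v and integrate from 0 to 7/2:
  ∫_0^7/2 −u''(x) v(x) dx = ∫_0^7/2 f(x) v(x) dx.
Integrate the LHS by parts once:
  ∫_0^7/2 −u'' v dx = −[u'(x) v(x)]_0^7/2 + ∫_0^7/2 u'(x) v'(x) dx.
Thus ∫_0^7/2 u'(x) v'(x) dx = ∫_0^7/2 f(x) v(x) dx + [u'(x) v(x)]_0^7/2.
Choose V so that boundary terms are either known or forced to vanish.
u has inhomogeneous Neumann u'(0) = -1, u'(7/2) = 1. [u' v]_0^7/2 = (1)·v(7/2) − (-1)·v(0) = v(7/2) + v(0). Take V = H^1(0, 7/2); boundary term becomes part of RHS.
Weak formulation: find u (satisfying any essential BC) such that ∫_0^7/2 u'(x) v'(x) dx = ∫_0^7/2 f v dx + v(7/2) + v(0) for all v ∈ V (Neumann data are natural BCs: they enter the RHS as boundary terms).
Substituting f(x) = 3*cos(8*π*x/7) - 4/7, the right-hand side is ∫_0^7/2 (3*cos(8*π*x/7) - 4/7) v dx + v(7/2) + v(0).
Compatibility check (pure Neumann): taking v ≡ 1 ∈ V gives 0 = ∫_0^7/2 f dx + (1) − (-1), i.e. ∫_0^7/2 f dx must equal u'(0) − u'(7/2) = -2. Indeed ∫_0^7/2 (3*cos(8*π*x/7) - 4/7) dx = -2, so the data are compatible. The solution is then unique only up to an additive constant (fix it e.g. by requiring ∫_0^7/2 u dx = 0).


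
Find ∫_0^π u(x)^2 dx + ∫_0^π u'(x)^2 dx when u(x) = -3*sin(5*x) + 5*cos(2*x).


||u||_{H^1(0,π)}^2 = -500/7 + 359*π/2

u'(x) = -10*sin(2*x) - 15*cos(5*x).
Expand u² and (u')² and integrate term by term on (0, π), using: for integers n ≥ 1, ∫_0^π sin²(nx) dx = ∫_0^π cos²(nx) dx = π/2; for n ≠ n', ∫_0^π sin(nx)sin(n'x) dx = ∫_0^π cos(nx)cos(n'x) dx = 0; and by product-to-sum, ∫_0^π sin(nx)cos(n'x) dx = ½∫_0^π [sin((n+n')x) + sin((n−n')x)] dx, which is 0 when n+n' is even and 2n/(n²−n'²) when n+n' is odd (it need not vanish on (0, π)).
  u² squared terms: (-3)²·∫sin(5x)² dx = 9·π/2 = 9*π/2;  (5)²·∫cos(2x)² dx = 25·π/2 = 25*π/2.
  u² cross terms: 2·(-3)·(5)·∫sin(5x)·cos(2x) dx = -30·(10/21) = -100/7.
  So ∫_0^π u² dx = 9*π/2 + 25*π/2 − 100/7 = -100/7 + 17*π.
  (u')² squared terms: (-15)²·∫cos(5x)² dx = 225·π/2 = 225*π/2;  (-10)²·∫sin(2x)² dx = 100·π/2 = 50*π.
  (u')² cross terms: 2·(-15)·(-10)·∫cos(5x)·sin(2x) dx = 300·(-4/21) = -400/7.
  So ∫_0^π (u')² dx = 225*π/2 + 50*π − 400/7 = -400/7 + 325*π/2.
||u||_{H^1}^2 = (-100/7 + 17*π) + (-400/7 + 325*π/2) = -500/7 + 359*π/2.


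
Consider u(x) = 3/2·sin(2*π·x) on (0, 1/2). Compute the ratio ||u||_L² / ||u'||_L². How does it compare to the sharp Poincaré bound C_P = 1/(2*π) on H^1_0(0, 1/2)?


||u||_L² / ||u'||_L² = 1/(2*π) = C_P.

u(x) = 3/2·sin(2*π·x), so u'(x) = 3*π*cos(2*π*x).
Writing u(x) = A·sin(kπx/L) with A = 3/2 and k = 1, use ∫_0^L sin²(kπx/L) dx = L/2 and ∫_0^L cos²(kπx/L) dx = L/2.
u² = 9/4·sin²(2*π·x) and (u')² = 9*π^2·cos²(2*π·x), and each of sin², cos² integrates to L/2 = 1/4 over (0, 1/2).
∫_0^1/2 u² dx = 9/16, so ||u||_L² = 3/4.
∫_0^1/2 (u')² dx = 9*π^2/4, so ||u'||_L² = 3*π/2.
Ratio ||u||_L² / ||u'||_L² = 1/(2*π).
Sharp Poincaré constant on H^1_0(0, 1/2) is C_P = L/π = 1/(2*π), achieved by sin(2*π·x).
This is the k = 1 eigenfunction (up to amplitude), so the ratio equals the sharp Poincaré constant exactly.


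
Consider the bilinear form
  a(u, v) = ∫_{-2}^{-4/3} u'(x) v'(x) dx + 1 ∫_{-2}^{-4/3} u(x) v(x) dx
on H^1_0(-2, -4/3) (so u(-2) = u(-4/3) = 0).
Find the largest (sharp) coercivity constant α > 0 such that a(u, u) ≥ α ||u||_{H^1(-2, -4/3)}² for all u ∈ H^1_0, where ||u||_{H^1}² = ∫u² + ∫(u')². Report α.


α = 1

Coercivity of a(·,·) on H^1_0(-2, -4/3) means a(u, u) ≥ α ||u||_{H^1}² for every u ∈ H^1_0.
The interval has length L = 2/3, and Poincaré/coercivity depend only on L. Here a(u, u) = ∫(u')² + (1)·∫u².
Here c = 1 ≥ 1, so a(u,u) = ∫(u')² + c∫u² ≥ ∫(u')² + ∫u² = ||u||_{H^1}², i.e. α = 1 works. No larger α is possible: a(u,u) ≥ α||u||_{H^1}² means (1−α)∫(u')² ≥ (α−c)∫u², and for the modes u_n = sin(nπ(x−x₀)/L) (x₀ the left endpoint) one has ∫u_n²/∫(u_n')² = (L/(nπ))² → 0, so a(u_n,u_n)/||u_n||_{H^1}² → 1. Hence the optimal constant is α = 1.
Therefore α = 1.


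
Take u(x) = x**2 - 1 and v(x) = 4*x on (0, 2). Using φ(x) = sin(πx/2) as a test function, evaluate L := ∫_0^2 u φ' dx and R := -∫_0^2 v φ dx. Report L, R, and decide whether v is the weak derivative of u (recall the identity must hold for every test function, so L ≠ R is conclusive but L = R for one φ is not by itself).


LHS = -8/π, RHS = -16/π. No, v is not the weak derivative of u.

u(x) = x**2 - 1, classical derivative u'(x) = 2*x.
φ(x) = sin(πx/2), so φ'(x) = π*cos(π*x/2)/2.
Note φ(0) = φ(2) = 0, so the boundary term u·φ vanishes.
LHS = ∫_0^2 u(x) φ'(x) dx = ∫_0^2 (π*x^2*cos(π*x/2)/2 - π*cos(π*x/2)/2) dx. Term by term:
  ∫_0^2 -π*cos(π*x/2)/2 dx = 0;  ∫_0^2 π*x^2*cos(π*x/2)/2 dx = -8/π.
Sum: 0 − 8/π = -8/π.
So LHS = -8/π.
∫_0^2 v(x) φ(x) dx = ∫_0^2 (4*x*sin(π*x/2)) dx. Term by term:
  ∫_0^2 4*x*sin(π*x/2) dx = 16/π.
So RHS = -∫_0^2 v(x) φ(x) dx = -16/π.
LHS − RHS = 8/π ≠ 0, so the identity fails.
(For a valid weak derivative the identity must hold for EVERY test function, in particular this one. The failure shows v is NOT the weak derivative of u.)
Correct weak derivative would be u'(x) = 2*x.


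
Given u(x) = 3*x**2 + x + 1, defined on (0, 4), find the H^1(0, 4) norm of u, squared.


||u||_{H^1}^2 = 48968/15

The H^1 norm (squared) on an interval (0, L) is
  ||u||_{H^1}^2 = ∫_0^L u(x)^2 dx + ∫_0^L u'(x)^2 dx.
Compute u'(x) = 6*x + 1.
Then u(x)^2 = 9*x**4 + 6*x**3 + 7*x**2 + 2*x + 1 and u'(x)^2 = 36*x**2 + 12*x + 1.
Integrate each monomial from 0 to 4 using ∫_0^4 c·x^n dx = c·4^(n+1)/(n+1):
  ∫_0^4 u(x)^2 dx = ∫_0^4 (9*x^4 + 6*x^3 + 7*x^2 + 2*x + 1) dx. Term by term:
    ∫_0^4 9*x^4 dx = 9216/5;  ∫_0^4 6*x^3 dx = 384;  ∫_0^4 7*x^2 dx = 448/3;
    ∫_0^4 2*x dx = 16;  ∫_0^4 1 dx = 4.
  Sum: 9216/5 + 384 + 448/3 + 16 + 4 = 35948/15.
  ∫_0^4 u'(x)^2 dx = ∫_0^4 (36*x^2 + 12*x + 1) dx. Term by term:
    ∫_0^4 36*x^2 dx = 768;  ∫_0^4 12*x dx = 96;  ∫_0^4 1 dx = 4.
  Sum: 768 + 96 + 4 = 868.
Adding: ||u||_{H^1}^2 = 35948/15 + 868 = 48968/15.


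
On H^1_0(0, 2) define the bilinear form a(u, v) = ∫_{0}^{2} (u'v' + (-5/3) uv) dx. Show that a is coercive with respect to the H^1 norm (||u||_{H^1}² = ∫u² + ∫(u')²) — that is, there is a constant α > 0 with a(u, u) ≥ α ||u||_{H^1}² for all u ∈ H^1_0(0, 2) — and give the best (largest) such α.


α = (-20/3 + π^2)/(4 + π^2)

Coercivity of a(·,·) on H^1_0(0, 2) means a(u, u) ≥ α ||u||_{H^1}² for every u ∈ H^1_0.
The interval has length L = 2, and Poincaré/coercivity depend only on L. Here a(u, u) = ∫(u')² + (-5/3)·∫u².
Here c = -5/3 < 0 with |c| < (π/L)² = π^2/4, so coercivity still holds. The condition a(u,u) ≥ α||u||_{H^1}² reads (1−α)∫(u')² ≥ (α−c)∫u². Any admissible α is ≤ 1 (rapidly oscillating u have ∫u²/∫(u')² → 0), and α = 1 would force 0 ≥ (1−c)∫u², impossible since c < 1; so 1−α > 0. By the sharp Poincaré inequality on H^1_0 of an interval of length L, ∫(u')² ≥ (π/L)²∫u² with equality for the first sine mode sin(π(x−x₀)/L) (x₀ the left endpoint), so the inequality holds for all u iff (1−α)(π/L)² ≥ α − c, i.e. α ≤ ((π/L)² + c)/((π/L)² + 1) = (1 + c(L/π)²)/(1 + (L/π)²). (Direct route, valid since c ≤ 0: Poincaré gives c∫u² ≥ c(L/π)²∫(u')², so a(u,u) ≥ (1 + c(L/π)²)∫(u')², while ||u||_{H^1}² ≤ (1 + (L/π)²)∫(u')²; dividing yields the same α.) With (π/L)² = π^2/4 and c = -5/3, the largest admissible constant is α = ((π/L)² + c)/((π/L)² + 1).
Simplifying, α = (-20/3 + π^2)/(4 + π^2).


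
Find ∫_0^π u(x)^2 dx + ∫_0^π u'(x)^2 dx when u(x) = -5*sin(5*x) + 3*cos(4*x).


||u||_{H^1(0,π)}^2 = -1700/3 + 803*π/2

u'(x) = -12*sin(4*x) - 25*cos(5*x).
Expand u² and (u')² and integrate term by term on (0, π), using: for integers n ≥ 1, ∫_0^π sin²(nx) dx = ∫_0^π cos²(nx) dx = π/2; for n ≠ n', ∫_0^π sin(nx)sin(n'x) dx = ∫_0^π cos(nx)cos(n'x) dx = 0; and by product-to-sum, ∫_0^π sin(nx)cos(n'x) dx = ½∫_0^π [sin((n+n')x) + sin((n−n')x)] dx, which is 0 when n+n' is even and 2n/(n²−n'²) when n+n' is odd (it need not vanish on (0, π)).
  u² squared terms: (-5)²·∫sin(5x)² dx = 25·π/2 = 25*π/2;  (3)²·∫cos(4x)² dx = 9·π/2 = 9*π/2.
  u² cross terms: 2·(-5)·(3)·∫sin(5x)·cos(4x) dx = -30·(10/9) = -100/3.
  So ∫_0^π u² dx = 25*π/2 + 9*π/2 − 100/3 = -100/3 + 17*π.
  (u')² squared terms: (-25)²·∫cos(5x)² dx = 625·π/2 = 625*π/2;  (-12)²·∫sin(4x)² dx = 144·π/2 = 72*π.
  (u')² cross terms: 2·(-25)·(-12)·∫cos(5x)·sin(4x) dx = 600·(-8/9) = -1600/3.
  So ∫_0^π (u')² dx = 625*π/2 + 72*π − 1600/3 = -1600/3 + 769*π/2.
||u||_{H^1}^2 = (-100/3 + 17*π) + (-1600/3 + 769*π/2) = -1700/3 + 803*π/2.


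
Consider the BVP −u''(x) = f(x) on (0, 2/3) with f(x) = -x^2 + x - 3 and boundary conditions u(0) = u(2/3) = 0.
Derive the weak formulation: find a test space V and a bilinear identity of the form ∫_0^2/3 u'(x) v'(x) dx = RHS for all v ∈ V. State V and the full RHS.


V = H^1_0(0, 2/3) (so v(0) = v(2/3) = 0); weak form: ∫_0^2/3 u'v' dx = ∫_0^2/3 (-x^2 + x - 3) v dx for all v ∈ V.

Multiply both sides by a test function v and integrate from 0 to 2/3:
  ∫_0^2/3 −u''(x) v(x) dx = ∫_0^2/3 f(x) v(x) dx.
Integrate the LHS by parts once:
  ∫_0^2/3 −u'' v dx = −[u'(x) v(x)]_0^2/3 + ∫_0^2/3 u'(x) v'(x) dx.
Thus ∫_0^2/3 u'(x) v'(x) dx = ∫_0^2/3 f(x) v(x) dx + [u'(x) v(x)]_0^2/3.
Choose V so that boundary terms are either known or forced to vanish.
u is Dirichlet: u(0) = u(2/3) = 0. Let V = H^1_0(0, 2/3); then v(0) = v(2/3) = 0, and [u' v]_0^2/3 = 0.
Weak formulation: find u (satisfying any essential BC) such that ∫_0^2/3 u'(x) v'(x) dx = ∫_0^2/3 f v dx for all v ∈ V.
Substituting f(x) = -x^2 + x - 3, the right-hand side is ∫_0^2/3 (-x^2 + x - 3) v dx.


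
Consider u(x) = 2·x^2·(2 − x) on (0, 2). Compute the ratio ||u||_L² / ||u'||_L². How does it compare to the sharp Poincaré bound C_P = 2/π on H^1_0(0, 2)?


||u||_L² / ||u'||_L² = sqrt(14)/7 < C_P = 2/π.

u(x) = 2·x^2·(2 − x), so u'(x) = 2*x*(4 - 3*x).
u(x) = 2·x^2·(2 − x) vanishes at x = 0 and x = 2, so u ∈ H^1_0(0, 2). Differentiate via the product rule and integrate the resulting polynomials term by term.
  ∫_0^2 u² dx = ∫_0^2 (4*x^6 - 16*x^5 + 16*x^4) dx. Term by term:
    ∫_0^2 4*x^6 dx = 512/7;  ∫_0^2 -16*x^5 dx = -512/3;  ∫_0^2 16*x^4 dx = 512/5.
  Sum: 512/7 − 512/3 + 512/5 = 512/105.
  ∫_0^2 (u')² dx = ∫_0^2 (36*x^4 - 96*x^3 + 64*x^2) dx. Term by term:
    ∫_0^2 36*x^4 dx = 1152/5;  ∫_0^2 -96*x^3 dx = -384;  ∫_0^2 64*x^2 dx = 512/3.
  Sum: 1152/5 − 384 + 512/3 = 256/15.
∫_0^2 u² dx = 512/105, so ||u||_L² = 16*sqrt(210)/105.
∫_0^2 (u')² dx = 256/15, so ||u'||_L² = 16*sqrt(15)/15.
Ratio ||u||_L² / ||u'||_L² = sqrt(14)/7.
Sharp Poincaré constant on H^1_0(0, 2) is C_P = L/π = 2/π, achieved by sin(π/2·x).
A polynomial bump cannot attain the sharp Poincaré constant (only the first sine eigenfunction does), so the ratio is strictly less than C_P, consistent with ||u||_L² ≤ C_P ||u'||_L².


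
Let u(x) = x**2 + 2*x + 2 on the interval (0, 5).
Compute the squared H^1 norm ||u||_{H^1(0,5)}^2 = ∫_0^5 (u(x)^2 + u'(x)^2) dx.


||u||_{H^1}^2 = 1990

The H^1 norm (squared) on an interval (0, L) is
  ||u||_{H^1}^2 = ∫_0^L u(x)^2 dx + ∫_0^L u'(x)^2 dx.
Compute u'(x) = 2*x + 2.
Then u(x)^2 = x**4 + 4*x**3 + 8*x**2 + 8*x + 4 and u'(x)^2 = 4*x**2 + 8*x + 4.
Integrate each monomial from 0 to 5 using ∫_0^5 c·x^n dx = c·5^(n+1)/(n+1):
  ∫_0^5 u(x)^2 dx = ∫_0^5 (x^4 + 4*x^3 + 8*x^2 + 8*x + 4) dx. Term by term:
    ∫_0^5 x^4 dx = 625;  ∫_0^5 4*x^3 dx = 625;  ∫_0^5 8*x^2 dx = 1000/3;
    ∫_0^5 8*x dx = 100;  ∫_0^5 4 dx = 20.
  Sum: 625 + 625 + 1000/3 + 100 + 20 = 5110/3.
  ∫_0^5 u'(x)^2 dx = ∫_0^5 (4*x^2 + 8*x + 4) dx. Term by term:
    ∫_0^5 4*x^2 dx = 500/3;  ∫_0^5 8*x dx = 100;  ∫_0^5 4 dx = 20.
  Sum: 500/3 + 100 + 20 = 860/3.
Adding: ||u||_{H^1}^2 = 5110/3 + 860/3 = 1990.


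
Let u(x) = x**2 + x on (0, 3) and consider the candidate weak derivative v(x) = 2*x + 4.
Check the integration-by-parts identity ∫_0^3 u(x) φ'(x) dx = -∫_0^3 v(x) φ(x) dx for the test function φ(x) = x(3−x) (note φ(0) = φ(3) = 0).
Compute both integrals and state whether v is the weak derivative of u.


LHS = -18, RHS = -63/2. No, v is not the weak derivative of u.

u(x) = x**2 + x, classical derivative u'(x) = 2*x + 1.
φ(x) = x(3−x), so φ'(x) = 3 - 2*x.
Note φ(0) = φ(3) = 0, so the boundary term u·φ vanishes.
LHS = ∫_0^3 u(x) φ'(x) dx = ∫_0^3 (-2*x^3 + x^2 + 3*x) dx. Term by term:
  ∫_0^3 -2*x^3 dx = -81/2;  ∫_0^3 x^2 dx = 9;  ∫_0^3 3*x dx = 27/2.
Sum: -81/2 + 9 + 27/2 = -18.
So LHS = -18.
∫_0^3 v(x) φ(x) dx = ∫_0^3 (-2*x^3 + 2*x^2 + 12*x) dx. Term by term:
  ∫_0^3 -2*x^3 dx = -81/2;  ∫_0^3 2*x^2 dx = 18;  ∫_0^3 12*x dx = 54.
Sum: -81/2 + 18 + 54 = 63/2.
So RHS = -∫_0^3 v(x) φ(x) dx = -63/2.
LHS − RHS = 27/2 ≠ 0, so the identity fails.
(For a valid weak derivative the identity must hold for EVERY test function, in particular this one. The failure shows v is NOT the weak derivative of u.)
Correct weak derivative would be u'(x) = 2*x + 1.


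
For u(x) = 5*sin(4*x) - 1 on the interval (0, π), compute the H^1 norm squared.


||u||_{H^1(0,π)}^2 = 427*π/2

u'(x) = 20*cos(4*x).
Expand u² and (u')² and integrate term by term on (0, π), using: for integers n ≥ 1, ∫_0^π sin²(nx) dx = ∫_0^π cos²(nx) dx = π/2; for n ≠ n', ∫_0^π sin(nx)sin(n'x) dx = ∫_0^π cos(nx)cos(n'x) dx = 0; and by product-to-sum, ∫_0^π sin(nx)cos(n'x) dx = ½∫_0^π [sin((n+n')x) + sin((n−n')x)] dx, which is 0 when n+n' is even and 2n/(n²−n'²) when n+n' is odd (it need not vanish on (0, π)). For the constant mode: ∫_0^π 1 dx = π, ∫_0^π cos(nx) dx = 0, ∫_0^π sin(nx) dx = (1−(−1)^n)/n.
  u² squared terms: (-1)²·∫1 dx = 1·π = π;  (5)²·∫sin(4x)² dx = 25·π/2 = 25*π/2.
  u² cross terms: 2·(-1)·(5)·∫1·sin(4x) dx = -10·(0) = 0.
  So ∫_0^π u² dx = π + 25*π/2 + 0 = 27*π/2.
  (u')² squared terms: (20)²·∫cos(4x)² dx = 400·π/2 = 200*π.
  So ∫_0^π (u')² dx = 200*π.
||u||_{H^1}^2 = (27*π/2) + (200*π) = 427*π/2.


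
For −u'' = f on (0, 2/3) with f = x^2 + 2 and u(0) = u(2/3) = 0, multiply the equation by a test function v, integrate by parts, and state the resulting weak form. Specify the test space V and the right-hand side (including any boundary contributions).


V = H^1_0(0, 2/3) (so v(0) = v(2/3) = 0); weak form: ∫_0^2/3 u'v' dx = ∫_0^2/3 (x^2 + 2) v dx for all v ∈ V.

Multiply both sides by a test function v and integrate from 0 to 2/3:
  ∫_0^2/3 −u''(x) v(x) dx = ∫_0^2/3 f(x) v(x) dx.
Integrate the LHS by parts once:
  ∫_0^2/3 −u'' v dx = −[u'(x) v(x)]_0^2/3 + ∫_0^2/3 u'(x) v'(x) dx.
Thus ∫_0^2/3 u'(x) v'(x) dx = ∫_0^2/3 f(x) v(x) dx + [u'(x) v(x)]_0^2/3.
Choose V so that boundary terms are either known or forced to vanish.
u is Dirichlet: u(0) = u(2/3) = 0. Let V = H^1_0(0, 2/3); then v(0) = v(2/3) = 0, and [u' v]_0^2/3 = 0.
Weak formulation: find u (satisfying any essential BC) such that ∫_0^2/3 u'(x) v'(x) dx = ∫_0^2/3 f v dx for all v ∈ V.
Substituting f(x) = x^2 + 2, the right-hand side is ∫_0^2/3 (x^2 + 2) v dx.


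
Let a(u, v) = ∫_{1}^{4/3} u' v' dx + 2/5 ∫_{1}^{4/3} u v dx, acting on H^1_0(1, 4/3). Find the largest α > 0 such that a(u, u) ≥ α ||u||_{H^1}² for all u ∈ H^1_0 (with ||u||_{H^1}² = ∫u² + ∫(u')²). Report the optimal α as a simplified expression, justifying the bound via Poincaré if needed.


α = (2 + 45*π^2)/(5*(1 + 9*π^2))

Coercivity of a(·,·) on H^1_0(1, 4/3) means a(u, u) ≥ α ||u||_{H^1}² for every u ∈ H^1_0.
The interval has length L = 1/3, and Poincaré/coercivity depend only on L. Here a(u, u) = ∫(u')² + (2/5)·∫u².
Here 0 < c = 2/5 < 1. The condition a(u,u) ≥ α||u||_{H^1}² reads (1−α)∫(u')² ≥ (α−c)∫u². Any admissible α is ≤ 1 (rapidly oscillating u have ∫u²/∫(u')² → 0), and α = 1 would force 0 ≥ (1−c)∫u², impossible since c < 1; so 1−α > 0. By the sharp Poincaré inequality on H^1_0 of an interval of length L, ∫(u')² ≥ (π/L)²∫u² with equality for the first sine mode sin(π(x−x₀)/L) (x₀ the left endpoint), so the inequality holds for all u iff (1−α)(π/L)² ≥ α − c, i.e. α ≤ ((π/L)² + c)/((π/L)² + 1) = (1 + c(L/π)²)/(1 + (L/π)²). With (π/L)² = 9*π^2 and c = 2/5, the largest admissible constant is α = ((π/L)² + c)/((π/L)² + 1).
Simplifying, α = (2 + 45*π^2)/(5*(1 + 9*π^2)).


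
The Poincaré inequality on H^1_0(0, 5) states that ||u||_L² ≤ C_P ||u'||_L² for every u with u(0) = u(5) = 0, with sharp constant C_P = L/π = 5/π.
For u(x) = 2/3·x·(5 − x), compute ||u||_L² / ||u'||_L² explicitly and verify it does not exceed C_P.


||u||_L² / ||u'||_L² = sqrt(10)/2 < C_P = 5/π.

u(x) = 2/3·x·(5 − x), so u'(x) = 10/3 - 4*x/3.
u(x) = 2/3·x·(5 − x) vanishes at x = 0 and x = 5, so u ∈ H^1_0(0, 5). Differentiate via the product rule and integrate the resulting polynomials term by term.
  ∫_0^5 u² dx = ∫_0^5 (4*x^4/9 - 40*x^3/9 + 100*x^2/9) dx. Term by term:
    ∫_0^5 4*x^4/9 dx = 2500/9;  ∫_0^5 -40*x^3/9 dx = -6250/9;  ∫_0^5 100*x^2/9 dx = 12500/27.
  Sum: 2500/9 − 6250/9 + 12500/27 = 1250/27.
  ∫_0^5 (u')² dx = ∫_0^5 (16*x^2/9 - 80*x/9 + 100/9) dx. Term by term:
    ∫_0^5 16*x^2/9 dx = 2000/27;  ∫_0^5 -80*x/9 dx = -1000/9;  ∫_0^5 100/9 dx = 500/9.
  Sum: 2000/27 − 1000/9 + 500/9 = 500/27.
∫_0^5 u² dx = 1250/27, so ||u||_L² = 25*sqrt(6)/9.
∫_0^5 (u')² dx = 500/27, so ||u'||_L² = 10*sqrt(15)/9.
Ratio ||u||_L² / ||u'||_L² = sqrt(10)/2.
Sharp Poincaré constant on H^1_0(0, 5) is C_P = L/π = 5/π, achieved by sin(π/5·x).
A polynomial bump cannot attain the sharp Poincaré constant (only the first sine eigenfunction does), so the ratio is strictly less than C_P, consistent with ||u||_L² ≤ C_P ||u'||_L².


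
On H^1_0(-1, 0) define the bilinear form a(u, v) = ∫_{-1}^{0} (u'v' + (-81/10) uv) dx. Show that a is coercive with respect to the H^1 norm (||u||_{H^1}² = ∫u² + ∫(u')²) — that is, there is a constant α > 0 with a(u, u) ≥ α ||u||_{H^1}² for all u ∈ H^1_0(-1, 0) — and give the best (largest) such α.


α = (-81/10 + π^2)/(1 + π^2)

Coercivity of a(·,·) on H^1_0(-1, 0) means a(u, u) ≥ α ||u||_{H^1}² for every u ∈ H^1_0.
The interval has length L = 1, and Poincaré/coercivity depend only on L. Here a(u, u) = ∫(u')² + (-81/10)·∫u².
Here c = -81/10 < 0 with |c| < (π/L)² = π^2, so coercivity still holds. The condition a(u,u) ≥ α||u||_{H^1}² reads (1−α)∫(u')² ≥ (α−c)∫u². Any admissible α is ≤ 1 (rapidly oscillating u have ∫u²/∫(u')² → 0), and α = 1 would force 0 ≥ (1−c)∫u², impossible since c < 1; so 1−α > 0. By the sharp Poincaré inequality on H^1_0 of an interval of length L, ∫(u')² ≥ (π/L)²∫u² with equality for the first sine mode sin(π(x−x₀)/L) (x₀ the left endpoint), so the inequality holds for all u iff (1−α)(π/L)² ≥ α − c, i.e. α ≤ ((π/L)² + c)/((π/L)² + 1) = (1 + c(L/π)²)/(1 + (L/π)²). (Direct route, valid since c ≤ 0: Poincaré gives c∫u² ≥ c(L/π)²∫(u')², so a(u,u) ≥ (1 + c(L/π)²)∫(u')², while ||u||_{H^1}² ≤ (1 + (L/π)²)∫(u')²; dividing yields the same α.) With (π/L)² = π^2 and c = -81/10, the largest admissible constant is α = ((π/L)² + c)/((π/L)² + 1).
Simplifying, α = (-81/10 + π^2)/(1 + π^2).


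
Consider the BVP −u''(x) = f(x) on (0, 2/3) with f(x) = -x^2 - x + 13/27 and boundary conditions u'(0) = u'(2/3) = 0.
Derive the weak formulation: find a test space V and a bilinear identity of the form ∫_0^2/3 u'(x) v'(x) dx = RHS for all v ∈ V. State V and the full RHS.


V = H^1(0, 2/3) (no boundary constraint on v; u is determined up to an additive constant); weak form: ∫_0^2/3 u'v' dx = ∫_0^2/3 (-x^2 - x + 13/27) v dx for all v ∈ V.

Multiply both sides by a test function v and integrate from 0 to 2/3:
  ∫_0^2/3 −u''(x) v(x) dx = ∫_0^2/3 f(x) v(x) dx.
Integrate the LHS by parts once:
  ∫_0^2/3 −u'' v dx = −[u'(x) v(x)]_0^2/3 + ∫_0^2/3 u'(x) v'(x) dx.
Thus ∫_0^2/3 u'(x) v'(x) dx = ∫_0^2/3 f(x) v(x) dx + [u'(x) v(x)]_0^2/3.
Choose V so that boundary terms are either known or forced to vanish.
u has homogeneous Neumann: u'(0) = u'(2/3) = 0. So [u' v]_0^2/3 = 0·v(2/3) − 0·v(0) = 0 for any v; take V = H^1(0, 2/3).
Weak formulation: find u (satisfying any essential BC) such that ∫_0^2/3 u'(x) v'(x) dx = ∫_0^2/3 f v dx for all v ∈ V (homogeneous Neumann, so boundary terms vanish).
Substituting f(x) = -x^2 - x + 13/27, the right-hand side is ∫_0^2/3 (-x^2 - x + 13/27) v dx.
Compatibility check (pure Neumann): taking v ≡ 1 ∈ V gives 0 = ∫_0^2/3 f dx + (0) − (0), i.e. ∫_0^2/3 f dx must equal u'(0) − u'(2/3) = 0. Indeed ∫_0^2/3 (-x^2 - x + 13/27) dx = 0, so the data are compatible. The solution is then unique only up to an additive constant (fix it e.g. by requiring ∫_0^2/3 u dx = 0).


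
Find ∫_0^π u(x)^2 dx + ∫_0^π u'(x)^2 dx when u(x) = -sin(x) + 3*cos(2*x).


||u||_{H^1(0,π)}^2 = 20 + 47*π/2

u'(x) = -6*sin(2*x) - cos(x).
Expand u² and (u')² and integrate term by term on (0, π), using: for integers n ≥ 1, ∫_0^π sin²(nx) dx = ∫_0^π cos²(nx) dx = π/2; for n ≠ n', ∫_0^π sin(nx)sin(n'x) dx = ∫_0^π cos(nx)cos(n'x) dx = 0; and by product-to-sum, ∫_0^π sin(nx)cos(n'x) dx = ½∫_0^π [sin((n+n')x) + sin((n−n')x)] dx, which is 0 when n+n' is even and 2n/(n²−n'²) when n+n' is odd (it need not vanish on (0, π)).
  u² squared terms: (-1)²·∫sin(x)² dx = 1·π/2 = π/2;  (3)²·∫cos(2x)² dx = 9·π/2 = 9*π/2.
  u² cross terms: 2·(-1)·(3)·∫sin(x)·cos(2x) dx = -6·(-2/3) = 4.
  So ∫_0^π u² dx = π/2 + 9*π/2 + 4 = 4 + 5*π.
  (u')² squared terms: (-1)²·∫cos(x)² dx = 1·π/2 = π/2;  (-6)²·∫sin(2x)² dx = 36·π/2 = 18*π.
  (u')² cross terms: 2·(-1)·(-6)·∫cos(x)·sin(2x) dx = 12·(4/3) = 16.
  So ∫_0^π (u')² dx = π/2 + 18*π + 16 = 16 + 37*π/2.
||u||_{H^1}^2 = (4 + 5*π) + (16 + 37*π/2) = 20 + 47*π/2.


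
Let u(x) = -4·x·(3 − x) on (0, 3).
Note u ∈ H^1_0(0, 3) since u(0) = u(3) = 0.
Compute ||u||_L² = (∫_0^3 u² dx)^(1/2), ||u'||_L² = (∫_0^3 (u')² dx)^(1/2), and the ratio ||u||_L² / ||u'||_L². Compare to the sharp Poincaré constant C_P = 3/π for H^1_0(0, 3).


||u||_L² / ||u'||_L² = 3*sqrt(10)/10 < C_P = 3/π.

u(x) = -4·x·(3 − x), so u'(x) = 8*x - 12.
u(x) = -4·x·(3 − x) vanishes at x = 0 and x = 3, so u ∈ H^1_0(0, 3). Differentiate via the product rule and integrate the resulting polynomials term by term.
  ∫_0^3 u² dx = ∫_0^3 (16*x^4 - 96*x^3 + 144*x^2) dx. Term by term:
    ∫_0^3 16*x^4 dx = 3888/5;  ∫_0^3 -96*x^3 dx = -1944;  ∫_0^3 144*x^2 dx = 1296.
  Sum: 3888/5 − 1944 + 1296 = 648/5.
  ∫_0^3 (u')² dx = ∫_0^3 (64*x^2 - 192*x + 144) dx. Term by term:
    ∫_0^3 64*x^2 dx = 576;  ∫_0^3 -192*x dx = -864;  ∫_0^3 144 dx = 432.
  Sum: 576 − 864 + 432 = 144.
∫_0^3 u² dx = 648/5, so ||u||_L² = 18*sqrt(10)/5.
∫_0^3 (u')² dx = 144, so ||u'||_L² = 12.
Ratio ||u||_L² / ||u'||_L² = 3*sqrt(10)/10.
Sharp Poincaré constant on H^1_0(0, 3) is C_P = L/π = 3/π, achieved by sin(π/3·x).
A polynomial bump cannot attain the sharp Poincaré constant (only the first sine eigenfunction does), so the ratio is strictly less than C_P, consistent with ||u||_L² ≤ C_P ||u'||_L².


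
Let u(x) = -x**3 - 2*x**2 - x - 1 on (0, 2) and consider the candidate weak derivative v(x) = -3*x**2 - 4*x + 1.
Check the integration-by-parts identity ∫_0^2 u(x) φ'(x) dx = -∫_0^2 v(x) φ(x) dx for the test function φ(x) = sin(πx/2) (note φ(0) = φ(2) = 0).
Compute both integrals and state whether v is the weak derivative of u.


LHS = -96/π^3 + 44/π, RHS = -96/π^3 + 36/π. No, v is not the weak derivative of u.

u(x) = -x**3 - 2*x**2 - x - 1, classical derivative u'(x) = -3*x**2 - 4*x - 1.
φ(x) = sin(πx/2), so φ'(x) = π*cos(π*x/2)/2.
Note φ(0) = φ(2) = 0, so the boundary term u·φ vanishes.
LHS = ∫_0^2 u(x) φ'(x) dx = ∫_0^2 (-π*x^3*cos(π*x/2)/2 - π*x^2*cos(π*x/2) - π*x*cos(π*x/2)/2 - π*cos(π*x/2)/2) dx. Term by term:
  ∫_0^2 -π*cos(π*x/2)/2 dx = 0;  ∫_0^2 -π*x^2*cos(π*x/2) dx = 16/π;  ∫_0^2 -π*x*cos(π*x/2)/2 dx = 4/π;
  ∫_0^2 -π*x^3*cos(π*x/2)/2 dx = -96/π^3 + 24/π.
Sum: 0 + 16/π + 4/π + -96/π^3 + 24/π = -96/π^3 + 44/π.
So LHS = -96/π^3 + 44/π.
∫_0^2 v(x) φ(x) dx = ∫_0^2 (-3*x^2*sin(π*x/2) - 4*x*sin(π*x/2) + sin(π*x/2)) dx. Term by term:
  ∫_0^2 -4*x*sin(π*x/2) dx = -16/π;  ∫_0^2 -3*x^2*sin(π*x/2) dx = -24/π + 96/π^3;  ∫_0^2 sin(π*x/2) dx = 4/π.
Sum: -16/π + -24/π + 96/π^3 + 4/π = -36/π + 96/π^3.
So RHS = -∫_0^2 v(x) φ(x) dx = -96/π^3 + 36/π.
LHS − RHS = 8/π ≠ 0, so the identity fails.
(For a valid weak derivative the identity must hold for EVERY test function, in particular this one. The failure shows v is NOT the weak derivative of u.)
Correct weak derivative would be u'(x) = -3*x**2 - 4*x - 1.


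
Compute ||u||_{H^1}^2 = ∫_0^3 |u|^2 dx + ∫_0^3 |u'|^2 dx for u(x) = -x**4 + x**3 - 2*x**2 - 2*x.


||u||_{H^1}^2 = 126807/20

The H^1 norm (squared) on an interval (0, L) is
  ||u||_{H^1}^2 = ∫_0^L u(x)^2 dx + ∫_0^L u'(x)^2 dx.
Compute u'(x) = -4*x**3 + 3*x**2 - 4*x - 2.
Then u(x)^2 = x**8 - 2*x**7 + 5*x**6 + 8*x**3 + 4*x**2 and u'(x)^2 = 16*x**6 - 24*x**5 + 41*x**4 - 8*x**3 + 4*x**2 + 16*x + 4.
Integrate each monomial from 0 to 3 using ∫_0^3 c·x^n dx = c·3^(n+1)/(n+1):
  ∫_0^3 u(x)^2 dx = ∫_0^3 (x^8 - 2*x^7 + 5*x^6 + 8*x^3 + 4*x^2) dx. Term by term:
    ∫_0^3 x^8 dx = 2187;  ∫_0^3 -2*x^7 dx = -6561/4;  ∫_0^3 5*x^6 dx = 10935/7;
    ∫_0^3 8*x^3 dx = 162;  ∫_0^3 4*x^2 dx = 36.
  Sum: 2187 − 6561/4 + 10935/7 + 162 + 36 = 64593/28.
  ∫_0^3 u'(x)^2 dx = ∫_0^3 (16*x^6 - 24*x^5 + 41*x^4 - 8*x^3 + 4*x^2 + 16*x + 4) dx. Term by term:
    ∫_0^3 16*x^6 dx = 34992/7;  ∫_0^3 -24*x^5 dx = -2916;  ∫_0^3 41*x^4 dx = 9963/5;
    ∫_0^3 -8*x^3 dx = -162;  ∫_0^3 4*x^2 dx = 36;  ∫_0^3 16*x dx = 72;
    ∫_0^3 4 dx = 12.
  Sum: 34992/7 − 2916 + 9963/5 − 162 + 36 + 72 + 12 = 141171/35.
Adding: ||u||_{H^1}^2 = 64593/28 + 141171/35 = 126807/20.


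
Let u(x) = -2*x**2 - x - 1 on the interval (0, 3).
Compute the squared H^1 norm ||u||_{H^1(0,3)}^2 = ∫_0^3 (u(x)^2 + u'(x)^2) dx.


||u||_{H^1}^2 = 2577/5

The H^1 norm (squared) on an interval (0, L) is
  ||u||_{H^1}^2 = ∫_0^L u(x)^2 dx + ∫_0^L u'(x)^2 dx.
Compute u'(x) = -4*x - 1.
Then u(x)^2 = 4*x**4 + 4*x**3 + 5*x**2 + 2*x + 1 and u'(x)^2 = 16*x**2 + 8*x + 1.
Integrate each monomial from 0 to 3 using ∫_0^3 c·x^n dx = c·3^(n+1)/(n+1):
  ∫_0^3 u(x)^2 dx = ∫_0^3 (4*x^4 + 4*x^3 + 5*x^2 + 2*x + 1) dx. Term by term:
    ∫_0^3 4*x^4 dx = 972/5;  ∫_0^3 4*x^3 dx = 81;  ∫_0^3 5*x^2 dx = 45;
    ∫_0^3 2*x dx = 9;  ∫_0^3 1 dx = 3.
  Sum: 972/5 + 81 + 45 + 9 + 3 = 1662/5.
  ∫_0^3 u'(x)^2 dx = ∫_0^3 (16*x^2 + 8*x + 1) dx. Term by term:
    ∫_0^3 16*x^2 dx = 144;  ∫_0^3 8*x dx = 36;  ∫_0^3 1 dx = 3.
  Sum: 144 + 36 + 3 = 183.
Adding: ||u||_{H^1}^2 = 1662/5 + 183 = 2577/5.


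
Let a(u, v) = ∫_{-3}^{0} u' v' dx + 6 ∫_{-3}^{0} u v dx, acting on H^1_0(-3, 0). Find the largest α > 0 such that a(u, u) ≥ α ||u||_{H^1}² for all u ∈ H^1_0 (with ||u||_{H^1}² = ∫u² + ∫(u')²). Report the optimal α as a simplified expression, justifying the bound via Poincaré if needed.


α = 1

Coercivity of a(·,·) on H^1_0(-3, 0) means a(u, u) ≥ α ||u||_{H^1}² for every u ∈ H^1_0.
The interval has length L = 3, and Poincaré/coercivity depend only on L. Here a(u, u) = ∫(u')² + (6)·∫u².
Here c = 6 ≥ 1, so a(u,u) = ∫(u')² + c∫u² ≥ ∫(u')² + ∫u² = ||u||_{H^1}², i.e. α = 1 works. No larger α is possible: a(u,u) ≥ α||u||_{H^1}² means (1−α)∫(u')² ≥ (α−c)∫u², and for the modes u_n = sin(nπ(x−x₀)/L) (x₀ the left endpoint) one has ∫u_n²/∫(u_n')² = (L/(nπ))² → 0, so a(u_n,u_n)/||u_n||_{H^1}² → 1. Hence the optimal constant is α = 1.
Therefore α = 1.


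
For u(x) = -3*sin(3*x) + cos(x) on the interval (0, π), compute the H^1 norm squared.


||u||_{H^1(0,π)}^2 = 46*π

u'(x) = -sin(x) - 9*cos(3*x).
Expand u² and (u')² and integrate term by term on (0, π), using: for integers n ≥ 1, ∫_0^π sin²(nx) dx = ∫_0^π cos²(nx) dx = π/2; for n ≠ n', ∫_0^π sin(nx)sin(n'x) dx = ∫_0^π cos(nx)cos(n'x) dx = 0; and by product-to-sum, ∫_0^π sin(nx)cos(n'x) dx = ½∫_0^π [sin((n+n')x) + sin((n−n')x)] dx, which is 0 when n+n' is even and 2n/(n²−n'²) when n+n' is odd (it need not vanish on (0, π)).
  u² squared terms: (-3)²·∫sin(3x)² dx = 9·π/2 = 9*π/2;  (1)²·∫cos(x)² dx = 1·π/2 = π/2.
  u² cross terms: 2·(-3)·(1)·∫sin(3x)·cos(x) dx = -6·(0) = 0.
  So ∫_0^π u² dx = 9*π/2 + π/2 + 0 = 5*π.
  (u')² squared terms: (-1)²·∫sin(x)² dx = 1·π/2 = π/2;  (-9)²·∫cos(3x)² dx = 81·π/2 = 81*π/2.
  (u')² cross terms: 2·(-1)·(-9)·∫sin(x)·cos(3x) dx = 18·(0) = 0.
  So ∫_0^π (u')² dx = π/2 + 81*π/2 + 0 = 41*π.
||u||_{H^1}^2 = (5*π) + (41*π) = 46*π.


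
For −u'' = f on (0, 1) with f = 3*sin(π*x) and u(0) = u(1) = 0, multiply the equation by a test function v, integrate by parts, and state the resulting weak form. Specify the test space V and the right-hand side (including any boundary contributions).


V = H^1_0(0, 1) (so v(0) = v(1) = 0); weak form: ∫_0^1 u'v' dx = ∫_0^1 (3*sin(π*x)) v dx for all v ∈ V.

Multiply both sides by a test function v and integrate from 0 to 1:
  ∫_0^1 −u''(x) v(x) dx = ∫_0^1 f(x) v(x) dx.
Integrate the LHS by parts once:
  ∫_0^1 −u'' v dx = −[u'(x) v(x)]_0^1 + ∫_0^1 u'(x) v'(x) dx.
Thus ∫_0^1 u'(x) v'(x) dx = ∫_0^1 f(x) v(x) dx + [u'(x) v(x)]_0^1.
Choose V so that boundary terms are either known or forced to vanish.
u is Dirichlet: u(0) = u(1) = 0. Let V = H^1_0(0, 1); then v(0) = v(1) = 0, and [u' v]_0^1 = 0.
Weak formulation: find u (satisfying any essential BC) such that ∫_0^1 u'(x) v'(x) dx = ∫_0^1 f v dx for all v ∈ V.
Substituting f(x) = 3*sin(π*x), the right-hand side is ∫_0^1 (3*sin(π*x)) v dx.


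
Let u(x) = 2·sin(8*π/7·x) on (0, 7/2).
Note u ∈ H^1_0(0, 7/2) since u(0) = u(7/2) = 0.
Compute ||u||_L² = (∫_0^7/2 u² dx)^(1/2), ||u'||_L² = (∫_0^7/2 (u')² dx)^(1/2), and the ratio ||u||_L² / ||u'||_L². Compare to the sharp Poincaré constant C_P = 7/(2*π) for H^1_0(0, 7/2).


||u||_L² / ||u'||_L² = 7/(8*π) < C_P = 7/(2*π).

u(x) = 2·sin(8*π/7·x), so u'(x) = 16*π*cos(8*π*x/7)/7.
Writing u(x) = A·sin(kπx/L) with A = 2 and k = 4, use ∫_0^L sin²(kπx/L) dx = L/2 and ∫_0^L cos²(kπx/L) dx = L/2.
u² = 4·sin²(8*π/7·x) and (u')² = 256*π^2/49·cos²(8*π/7·x), and each of sin², cos² integrates to L/2 = 7/4 over (0, 7/2).
∫_0^7/2 u² dx = 7, so ||u||_L² = sqrt(7).
∫_0^7/2 (u')² dx = 64*π^2/7, so ||u'||_L² = 8*sqrt(7)*π/7.
Ratio ||u||_L² / ||u'||_L² = 7/(8*π).
Sharp Poincaré constant on H^1_0(0, 7/2) is C_P = L/π = 7/(2*π), achieved by sin(2*π/7·x).
This is the k = 4 harmonic; the ratio L/(kπ) is strictly less than C_P = L/π, consistent with the sharp inequality ||u||_L² ≤ C_P ||u'||_L².


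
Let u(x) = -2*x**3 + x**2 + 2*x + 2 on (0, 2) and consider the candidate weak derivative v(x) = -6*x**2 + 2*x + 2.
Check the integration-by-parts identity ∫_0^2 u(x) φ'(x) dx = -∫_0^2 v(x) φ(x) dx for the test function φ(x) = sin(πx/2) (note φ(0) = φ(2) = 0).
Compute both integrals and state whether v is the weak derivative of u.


LHS = -192/π^3 + 32/π, RHS = -192/π^3 + 32/π. Yes, v = u' weakly.

u(x) = -2*x**3 + x**2 + 2*x + 2, classical derivative u'(x) = -6*x**2 + 2*x + 2.
φ(x) = sin(πx/2), so φ'(x) = π*cos(π*x/2)/2.
Note φ(0) = φ(2) = 0, so the boundary term u·φ vanishes.
LHS = ∫_0^2 u(x) φ'(x) dx = ∫_0^2 (-π*x^3*cos(π*x/2) + π*x^2*cos(π*x/2)/2 + π*x*cos(π*x/2) + π*cos(π*x/2)) dx. Term by term:
  ∫_0^2 π*cos(π*x/2) dx = 0;  ∫_0^2 π*x*cos(π*x/2) dx = -8/π;  ∫_0^2 π*x^2*cos(π*x/2)/2 dx = -8/π;
  ∫_0^2 -π*x^3*cos(π*x/2) dx = -192/π^3 + 48/π.
Sum: 0 − 8/π − 8/π + -192/π^3 + 48/π = -192/π^3 + 32/π.
So LHS = -192/π^3 + 32/π.
∫_0^2 v(x) φ(x) dx = ∫_0^2 (-6*x^2*sin(π*x/2) + 2*x*sin(π*x/2) + 2*sin(π*x/2)) dx. Term by term:
  ∫_0^2 2*sin(π*x/2) dx = 8/π;  ∫_0^2 -6*x^2*sin(π*x/2) dx = -48/π + 192/π^3;  ∫_0^2 2*x*sin(π*x/2) dx = 8/π.
Sum: 8/π + -48/π + 192/π^3 + 8/π = -32/π + 192/π^3.
So RHS = -∫_0^2 v(x) φ(x) dx = -192/π^3 + 32/π.
LHS = RHS, so the identity holds for this test φ.
Moreover u is smooth here and v(x) = u'(x) = -6*x**2 + 2*x + 2 pointwise, so the identity holds for every test function. Hence v is the weak derivative of u.


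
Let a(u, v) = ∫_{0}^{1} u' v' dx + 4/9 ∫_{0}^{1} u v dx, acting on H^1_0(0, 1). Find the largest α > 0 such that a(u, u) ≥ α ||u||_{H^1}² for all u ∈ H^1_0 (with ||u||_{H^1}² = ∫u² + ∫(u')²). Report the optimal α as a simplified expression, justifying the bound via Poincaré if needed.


α = (4/9 + π^2)/(1 + π^2)

Coercivity of a(·,·) on H^1_0(0, 1) means a(u, u) ≥ α ||u||_{H^1}² for every u ∈ H^1_0.
The interval has length L = 1, and Poincaré/coercivity depend only on L. Here a(u, u) = ∫(u')² + (4/9)·∫u².
Here 0 < c = 4/9 < 1. The condition a(u,u) ≥ α||u||_{H^1}² reads (1−α)∫(u')² ≥ (α−c)∫u². Any admissible α is ≤ 1 (rapidly oscillating u have ∫u²/∫(u')² → 0), and α = 1 would force 0 ≥ (1−c)∫u², impossible since c < 1; so 1−α > 0. By the sharp Poincaré inequality on H^1_0 of an interval of length L, ∫(u')² ≥ (π/L)²∫u² with equality for the first sine mode sin(π(x−x₀)/L) (x₀ the left endpoint), so the inequality holds for all u iff (1−α)(π/L)² ≥ α − c, i.e. α ≤ ((π/L)² + c)/((π/L)² + 1) = (1 + c(L/π)²)/(1 + (L/π)²). With (π/L)² = π^2 and c = 4/9, the largest admissible constant is α = ((π/L)² + c)/((π/L)² + 1).
Simplifying, α = (4/9 + π^2)/(1 + π^2).


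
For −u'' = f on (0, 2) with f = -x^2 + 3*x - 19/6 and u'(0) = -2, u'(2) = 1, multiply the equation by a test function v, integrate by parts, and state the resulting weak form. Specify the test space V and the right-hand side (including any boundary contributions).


V = H^1(0, 2) (v unrestricted at boundary; u is determined up to an additive constant); weak form: ∫_0^2 u'v' dx = ∫_0^2 (-x^2 + 3*x - 19/6) v dx + v(2) + 2·v(0) for all v ∈ V.

Multiply both sides by a test function v and integrate from 0 to 2:
  ∫_0^2 −u''(x) v(x) dx = ∫_0^2 f(x) v(x) dx.
Integrate the LHS by parts once:
  ∫_0^2 −u'' v dx = −[u'(x) v(x)]_0^2 + ∫_0^2 u'(x) v'(x) dx.
Thus ∫_0^2 u'(x) v'(x) dx = ∫_0^2 f(x) v(x) dx + [u'(x) v(x)]_0^2.
Choose V so that boundary terms are either known or forced to vanish.
u has inhomogeneous Neumann u'(0) = -2, u'(2) = 1. [u' v]_0^2 = (1)·v(2) − (-2)·v(0) = v(2) + 2·v(0). Take V = H^1(0, 2); boundary term becomes part of RHS.
Weak formulation: find u (satisfying any essential BC) such that ∫_0^2 u'(x) v'(x) dx = ∫_0^2 f v dx + v(2) + 2·v(0) for all v ∈ V (Neumann data are natural BCs: they enter the RHS as boundary terms).
Substituting f(x) = -x^2 + 3*x - 19/6, the right-hand side is ∫_0^2 (-x^2 + 3*x - 19/6) v dx + v(2) + 2·v(0).
Compatibility check (pure Neumann): taking v ≡ 1 ∈ V gives 0 = ∫_0^2 f dx + (1) − (-2), i.e. ∫_0^2 f dx must equal u'(0) − u'(2) = -3. Indeed ∫_0^2 (-x^2 + 3*x - 19/6) dx = -3, so the data are compatible. The solution is then unique only up to an additive constant (fix it e.g. by requiring ∫_0^2 u dx = 0).
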